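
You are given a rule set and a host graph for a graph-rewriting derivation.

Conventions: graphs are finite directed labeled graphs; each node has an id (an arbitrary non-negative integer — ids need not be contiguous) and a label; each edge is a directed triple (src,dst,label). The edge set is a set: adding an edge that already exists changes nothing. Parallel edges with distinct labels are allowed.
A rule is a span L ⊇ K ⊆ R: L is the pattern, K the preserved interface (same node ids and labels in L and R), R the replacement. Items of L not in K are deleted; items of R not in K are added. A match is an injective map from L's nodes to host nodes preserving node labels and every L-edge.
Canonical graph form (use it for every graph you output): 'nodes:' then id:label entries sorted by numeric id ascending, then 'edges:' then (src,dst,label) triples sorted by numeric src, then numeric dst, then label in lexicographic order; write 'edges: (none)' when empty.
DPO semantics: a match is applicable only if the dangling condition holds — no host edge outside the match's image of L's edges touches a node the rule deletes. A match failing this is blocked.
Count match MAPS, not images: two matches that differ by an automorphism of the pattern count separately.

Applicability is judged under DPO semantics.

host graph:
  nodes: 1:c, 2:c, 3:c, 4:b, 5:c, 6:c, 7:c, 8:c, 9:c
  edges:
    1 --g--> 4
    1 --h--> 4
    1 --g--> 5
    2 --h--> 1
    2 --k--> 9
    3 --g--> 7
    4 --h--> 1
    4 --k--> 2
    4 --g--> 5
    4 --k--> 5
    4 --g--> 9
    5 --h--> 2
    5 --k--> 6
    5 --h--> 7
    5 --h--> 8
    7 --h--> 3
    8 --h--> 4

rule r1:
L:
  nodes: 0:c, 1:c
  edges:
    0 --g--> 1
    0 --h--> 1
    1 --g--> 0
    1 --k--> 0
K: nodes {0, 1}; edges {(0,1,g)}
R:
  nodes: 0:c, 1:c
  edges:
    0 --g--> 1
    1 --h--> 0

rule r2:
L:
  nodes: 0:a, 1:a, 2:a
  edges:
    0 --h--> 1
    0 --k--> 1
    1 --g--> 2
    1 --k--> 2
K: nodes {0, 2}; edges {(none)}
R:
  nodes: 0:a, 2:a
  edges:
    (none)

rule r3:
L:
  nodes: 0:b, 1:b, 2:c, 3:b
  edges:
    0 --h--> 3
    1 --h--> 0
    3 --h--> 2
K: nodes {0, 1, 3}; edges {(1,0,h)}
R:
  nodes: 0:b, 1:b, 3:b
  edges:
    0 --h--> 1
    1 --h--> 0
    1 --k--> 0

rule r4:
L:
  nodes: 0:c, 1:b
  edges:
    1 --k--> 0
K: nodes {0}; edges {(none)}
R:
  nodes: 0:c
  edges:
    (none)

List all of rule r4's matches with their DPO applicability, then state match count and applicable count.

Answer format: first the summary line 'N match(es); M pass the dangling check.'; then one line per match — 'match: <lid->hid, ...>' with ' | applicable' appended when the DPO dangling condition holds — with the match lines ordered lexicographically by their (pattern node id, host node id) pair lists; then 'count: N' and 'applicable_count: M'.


2 match(es); 0 pass the dangling check.
match: 0->2, 1->4
match: 0->5, 1->4
count: 2
applicable_count: 0


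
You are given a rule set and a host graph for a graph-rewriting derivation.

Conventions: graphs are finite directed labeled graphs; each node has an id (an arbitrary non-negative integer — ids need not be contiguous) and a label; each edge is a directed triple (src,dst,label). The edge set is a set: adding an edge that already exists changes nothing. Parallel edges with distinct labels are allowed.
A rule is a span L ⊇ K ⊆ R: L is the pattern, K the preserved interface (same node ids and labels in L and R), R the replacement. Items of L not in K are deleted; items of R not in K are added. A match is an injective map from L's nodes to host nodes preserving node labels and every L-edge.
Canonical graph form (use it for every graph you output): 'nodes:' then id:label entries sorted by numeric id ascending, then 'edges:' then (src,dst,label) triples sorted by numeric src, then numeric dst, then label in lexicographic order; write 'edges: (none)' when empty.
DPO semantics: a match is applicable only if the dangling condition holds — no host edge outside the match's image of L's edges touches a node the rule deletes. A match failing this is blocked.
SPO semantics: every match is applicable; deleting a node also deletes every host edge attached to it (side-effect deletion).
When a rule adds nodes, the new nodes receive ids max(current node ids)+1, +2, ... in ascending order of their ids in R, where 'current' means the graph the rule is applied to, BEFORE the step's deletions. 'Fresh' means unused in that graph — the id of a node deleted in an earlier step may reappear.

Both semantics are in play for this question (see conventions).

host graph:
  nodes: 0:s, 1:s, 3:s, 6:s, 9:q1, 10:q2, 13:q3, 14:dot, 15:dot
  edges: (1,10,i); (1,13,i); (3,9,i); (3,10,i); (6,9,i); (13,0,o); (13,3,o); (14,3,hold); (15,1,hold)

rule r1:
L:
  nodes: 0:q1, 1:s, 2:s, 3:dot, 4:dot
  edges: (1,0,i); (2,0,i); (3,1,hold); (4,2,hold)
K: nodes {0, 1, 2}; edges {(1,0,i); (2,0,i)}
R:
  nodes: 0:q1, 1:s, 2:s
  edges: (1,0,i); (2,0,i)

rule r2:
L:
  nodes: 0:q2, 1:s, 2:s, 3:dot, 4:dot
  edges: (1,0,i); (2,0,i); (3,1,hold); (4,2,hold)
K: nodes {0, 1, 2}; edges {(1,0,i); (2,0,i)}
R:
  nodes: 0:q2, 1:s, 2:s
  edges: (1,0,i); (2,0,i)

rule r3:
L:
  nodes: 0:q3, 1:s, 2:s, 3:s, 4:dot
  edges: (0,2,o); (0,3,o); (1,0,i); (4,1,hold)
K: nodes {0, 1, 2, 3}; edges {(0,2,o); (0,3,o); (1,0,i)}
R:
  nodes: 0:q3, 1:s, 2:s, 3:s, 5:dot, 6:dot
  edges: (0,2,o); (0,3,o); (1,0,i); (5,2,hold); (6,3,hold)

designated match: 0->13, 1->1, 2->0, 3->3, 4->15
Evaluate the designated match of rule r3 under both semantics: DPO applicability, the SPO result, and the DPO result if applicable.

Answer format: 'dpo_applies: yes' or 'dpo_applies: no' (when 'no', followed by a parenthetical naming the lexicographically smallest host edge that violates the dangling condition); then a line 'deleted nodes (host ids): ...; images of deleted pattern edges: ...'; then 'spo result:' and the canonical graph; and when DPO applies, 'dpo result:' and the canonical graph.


dpo_applies: yes
deleted nodes (host ids): 15; images of deleted pattern edges: (15,1,hold)
spo result:
nodes: 0:s, 1:s, 3:s, 6:s, 9:q1, 10:q2, 13:q3, 14:dot, 16:dot, 17:dot
edges: (1,10,i); (1,13,i); (3,9,i); (3,10,i); (6,9,i); (13,0,o); (13,3,o); (14,3,hold); (16,0,hold); (17,3,hold)
dpo result:
nodes: 0:s, 1:s, 3:s, 6:s, 9:q1, 10:q2, 13:q3, 14:dot, 16:dot, 17:dot
edges: (1,10,i); (1,13,i); (3,9,i); (3,10,i); (6,9,i); (13,0,o); (13,3,o); (14,3,hold); (16,0,hold); (17,3,hold)


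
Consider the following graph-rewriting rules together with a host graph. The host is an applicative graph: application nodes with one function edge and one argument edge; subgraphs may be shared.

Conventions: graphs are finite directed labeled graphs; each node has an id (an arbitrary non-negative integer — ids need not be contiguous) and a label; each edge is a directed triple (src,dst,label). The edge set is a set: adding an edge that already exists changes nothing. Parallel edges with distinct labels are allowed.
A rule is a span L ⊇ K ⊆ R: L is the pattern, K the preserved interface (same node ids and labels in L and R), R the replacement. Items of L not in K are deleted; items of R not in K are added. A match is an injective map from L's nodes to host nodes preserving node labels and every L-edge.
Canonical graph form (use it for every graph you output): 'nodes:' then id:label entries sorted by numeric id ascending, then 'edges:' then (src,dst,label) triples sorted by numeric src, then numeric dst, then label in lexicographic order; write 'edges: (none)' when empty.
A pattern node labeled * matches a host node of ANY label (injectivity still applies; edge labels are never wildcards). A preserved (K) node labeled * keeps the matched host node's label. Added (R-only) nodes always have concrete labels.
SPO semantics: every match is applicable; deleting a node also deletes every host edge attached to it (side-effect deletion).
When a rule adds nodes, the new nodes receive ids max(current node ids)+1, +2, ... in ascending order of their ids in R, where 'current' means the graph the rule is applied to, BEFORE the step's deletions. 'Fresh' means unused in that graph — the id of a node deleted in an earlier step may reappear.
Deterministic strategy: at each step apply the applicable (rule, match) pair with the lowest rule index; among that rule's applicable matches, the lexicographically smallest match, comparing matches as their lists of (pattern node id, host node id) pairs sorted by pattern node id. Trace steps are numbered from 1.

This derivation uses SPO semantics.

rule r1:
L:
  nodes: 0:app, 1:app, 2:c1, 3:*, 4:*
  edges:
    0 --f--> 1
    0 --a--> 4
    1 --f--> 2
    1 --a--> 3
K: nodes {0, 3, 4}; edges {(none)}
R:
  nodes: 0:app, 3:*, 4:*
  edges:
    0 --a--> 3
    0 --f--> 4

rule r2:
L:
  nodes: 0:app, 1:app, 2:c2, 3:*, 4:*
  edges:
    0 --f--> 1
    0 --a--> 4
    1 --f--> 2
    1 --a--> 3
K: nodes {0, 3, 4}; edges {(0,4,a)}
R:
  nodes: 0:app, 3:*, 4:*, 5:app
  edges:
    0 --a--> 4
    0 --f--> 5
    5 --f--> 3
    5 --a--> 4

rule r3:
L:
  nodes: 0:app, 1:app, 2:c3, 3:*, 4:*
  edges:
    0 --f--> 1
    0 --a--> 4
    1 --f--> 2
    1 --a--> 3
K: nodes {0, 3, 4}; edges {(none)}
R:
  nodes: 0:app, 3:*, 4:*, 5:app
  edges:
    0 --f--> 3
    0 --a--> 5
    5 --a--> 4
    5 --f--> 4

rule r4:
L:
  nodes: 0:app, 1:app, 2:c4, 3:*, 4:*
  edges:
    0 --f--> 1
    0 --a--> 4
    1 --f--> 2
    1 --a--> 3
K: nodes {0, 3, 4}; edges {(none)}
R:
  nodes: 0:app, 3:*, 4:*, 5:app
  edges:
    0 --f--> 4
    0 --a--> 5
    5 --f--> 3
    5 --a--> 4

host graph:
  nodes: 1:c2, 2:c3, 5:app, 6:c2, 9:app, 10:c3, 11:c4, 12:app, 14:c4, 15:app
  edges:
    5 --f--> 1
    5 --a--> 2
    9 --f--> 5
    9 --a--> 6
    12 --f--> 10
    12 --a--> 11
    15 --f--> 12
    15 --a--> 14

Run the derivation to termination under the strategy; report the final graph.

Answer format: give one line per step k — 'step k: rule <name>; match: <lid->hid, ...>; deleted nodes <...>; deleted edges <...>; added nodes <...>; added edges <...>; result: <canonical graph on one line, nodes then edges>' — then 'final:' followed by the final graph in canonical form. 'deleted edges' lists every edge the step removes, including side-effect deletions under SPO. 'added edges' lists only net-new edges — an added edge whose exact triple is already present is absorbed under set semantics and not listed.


step 1: rule r2; match: 0->9, 1->5, 2->1, 3->2, 4->6; deleted nodes 1, 5; deleted edges (5,1,f); (5,2,a); (9,5,f); added nodes 16; added edges (9,16,f); (16,2,f); (16,6,a); result: nodes: 2:c3, 6:c2, 9:app, 10:c3, 11:c4, 12:app, 14:c4, 15:app, 16:app edges: (9,6,a); (9,16,f); (12,10,f); (12,11,a); (15,12,f); (15,14,a); (16,2,f); (16,6,a)
step 2: rule r3; match: 0->15, 1->12, 2->10, 3->11, 4->14; deleted nodes 10, 12; deleted edges (12,10,f); (12,11,a); (15,12,f); (15,14,a); added nodes 17; added edges (15,11,f); (15,17,a); (17,14,a); (17,14,f); result: nodes: 2:c3, 6:c2, 9:app, 11:c4, 14:c4, 15:app, 16:app, 17:app edges: (9,6,a); (9,16,f); (15,11,f); (15,17,a); (16,2,f); (16,6,a); (17,14,a); (17,14,f)
final:
nodes: 2:c3, 6:c2, 9:app, 11:c4, 14:c4, 15:app, 16:app, 17:app
edges: (9,6,a); (9,16,f); (15,11,f); (15,17,a); (16,2,f); (16,6,a); (17,14,a); (17,14,f)


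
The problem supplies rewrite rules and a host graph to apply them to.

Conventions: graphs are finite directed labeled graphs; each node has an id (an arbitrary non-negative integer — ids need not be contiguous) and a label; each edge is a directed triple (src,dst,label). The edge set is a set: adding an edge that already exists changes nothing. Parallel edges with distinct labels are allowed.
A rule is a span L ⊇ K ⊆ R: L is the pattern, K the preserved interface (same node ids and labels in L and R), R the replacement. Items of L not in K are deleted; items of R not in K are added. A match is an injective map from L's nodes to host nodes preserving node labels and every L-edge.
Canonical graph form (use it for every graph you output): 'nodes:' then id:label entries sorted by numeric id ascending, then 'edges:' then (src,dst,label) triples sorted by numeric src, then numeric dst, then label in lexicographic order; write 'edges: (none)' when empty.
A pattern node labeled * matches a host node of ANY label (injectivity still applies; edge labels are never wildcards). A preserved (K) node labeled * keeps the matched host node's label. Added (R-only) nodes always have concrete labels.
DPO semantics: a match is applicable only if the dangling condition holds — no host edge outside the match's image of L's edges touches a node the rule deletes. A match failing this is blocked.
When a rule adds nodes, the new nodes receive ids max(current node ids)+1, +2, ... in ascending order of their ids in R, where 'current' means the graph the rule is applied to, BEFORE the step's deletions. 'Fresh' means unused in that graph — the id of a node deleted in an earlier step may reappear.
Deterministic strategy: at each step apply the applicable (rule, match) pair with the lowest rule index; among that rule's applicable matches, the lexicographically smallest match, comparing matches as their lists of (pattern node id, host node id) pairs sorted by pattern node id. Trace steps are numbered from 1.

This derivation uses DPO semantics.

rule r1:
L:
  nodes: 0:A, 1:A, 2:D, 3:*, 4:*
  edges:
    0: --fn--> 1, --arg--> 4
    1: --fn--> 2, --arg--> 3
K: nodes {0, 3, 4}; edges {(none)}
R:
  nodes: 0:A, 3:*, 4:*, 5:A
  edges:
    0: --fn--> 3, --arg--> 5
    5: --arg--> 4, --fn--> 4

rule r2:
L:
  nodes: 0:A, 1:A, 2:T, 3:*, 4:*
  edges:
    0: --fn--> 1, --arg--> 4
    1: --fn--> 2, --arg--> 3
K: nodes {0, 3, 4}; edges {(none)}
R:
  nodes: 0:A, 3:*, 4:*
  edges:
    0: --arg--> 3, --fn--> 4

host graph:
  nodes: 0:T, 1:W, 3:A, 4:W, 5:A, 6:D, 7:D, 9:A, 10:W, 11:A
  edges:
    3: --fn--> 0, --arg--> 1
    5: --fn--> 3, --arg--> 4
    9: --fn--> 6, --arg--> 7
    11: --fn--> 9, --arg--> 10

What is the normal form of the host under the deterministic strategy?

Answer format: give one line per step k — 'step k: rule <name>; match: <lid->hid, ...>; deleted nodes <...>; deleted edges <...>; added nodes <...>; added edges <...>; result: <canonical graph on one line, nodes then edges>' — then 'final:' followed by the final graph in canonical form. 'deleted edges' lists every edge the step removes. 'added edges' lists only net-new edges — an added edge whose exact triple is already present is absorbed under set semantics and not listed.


step 1: rule r1; match: 0->11, 1->9, 2->6, 3->7, 4->10; deleted nodes 6, 9; deleted edges (9,6,fn); (9,7,arg); (11,9,fn); (11,10,arg); added nodes 12; added edges (11,7,fn); (11,12,arg); (12,10,arg); (12,10,fn); result: nodes: 0:T, 1:W, 3:A, 4:W, 5:A, 7:D, 10:W, 11:A, 12:A edges: (3,0,fn); (3,1,arg); (5,3,fn); (5,4,arg); (11,7,fn); (11,12,arg); (12,10,arg); (12,10,fn)
step 2: rule r2; match: 0->5, 1->3, 2->0, 3->1, 4->4; deleted nodes 0, 3; deleted edges (3,0,fn); (3,1,arg); (5,3,fn); (5,4,arg); added nodes (none); added edges (5,1,arg); (5,4,fn); result: nodes: 1:W, 4:W, 5:A, 7:D, 10:W, 11:A, 12:A edges: (5,1,arg); (5,4,fn); (11,7,fn); (11,12,arg); (12,10,arg); (12,10,fn)
final:
nodes: 1:W, 4:W, 5:A, 7:D, 10:W, 11:A, 12:A
edges: (5,1,arg); (5,4,fn); (11,7,fn); (11,12,arg); (12,10,arg); (12,10,fn)


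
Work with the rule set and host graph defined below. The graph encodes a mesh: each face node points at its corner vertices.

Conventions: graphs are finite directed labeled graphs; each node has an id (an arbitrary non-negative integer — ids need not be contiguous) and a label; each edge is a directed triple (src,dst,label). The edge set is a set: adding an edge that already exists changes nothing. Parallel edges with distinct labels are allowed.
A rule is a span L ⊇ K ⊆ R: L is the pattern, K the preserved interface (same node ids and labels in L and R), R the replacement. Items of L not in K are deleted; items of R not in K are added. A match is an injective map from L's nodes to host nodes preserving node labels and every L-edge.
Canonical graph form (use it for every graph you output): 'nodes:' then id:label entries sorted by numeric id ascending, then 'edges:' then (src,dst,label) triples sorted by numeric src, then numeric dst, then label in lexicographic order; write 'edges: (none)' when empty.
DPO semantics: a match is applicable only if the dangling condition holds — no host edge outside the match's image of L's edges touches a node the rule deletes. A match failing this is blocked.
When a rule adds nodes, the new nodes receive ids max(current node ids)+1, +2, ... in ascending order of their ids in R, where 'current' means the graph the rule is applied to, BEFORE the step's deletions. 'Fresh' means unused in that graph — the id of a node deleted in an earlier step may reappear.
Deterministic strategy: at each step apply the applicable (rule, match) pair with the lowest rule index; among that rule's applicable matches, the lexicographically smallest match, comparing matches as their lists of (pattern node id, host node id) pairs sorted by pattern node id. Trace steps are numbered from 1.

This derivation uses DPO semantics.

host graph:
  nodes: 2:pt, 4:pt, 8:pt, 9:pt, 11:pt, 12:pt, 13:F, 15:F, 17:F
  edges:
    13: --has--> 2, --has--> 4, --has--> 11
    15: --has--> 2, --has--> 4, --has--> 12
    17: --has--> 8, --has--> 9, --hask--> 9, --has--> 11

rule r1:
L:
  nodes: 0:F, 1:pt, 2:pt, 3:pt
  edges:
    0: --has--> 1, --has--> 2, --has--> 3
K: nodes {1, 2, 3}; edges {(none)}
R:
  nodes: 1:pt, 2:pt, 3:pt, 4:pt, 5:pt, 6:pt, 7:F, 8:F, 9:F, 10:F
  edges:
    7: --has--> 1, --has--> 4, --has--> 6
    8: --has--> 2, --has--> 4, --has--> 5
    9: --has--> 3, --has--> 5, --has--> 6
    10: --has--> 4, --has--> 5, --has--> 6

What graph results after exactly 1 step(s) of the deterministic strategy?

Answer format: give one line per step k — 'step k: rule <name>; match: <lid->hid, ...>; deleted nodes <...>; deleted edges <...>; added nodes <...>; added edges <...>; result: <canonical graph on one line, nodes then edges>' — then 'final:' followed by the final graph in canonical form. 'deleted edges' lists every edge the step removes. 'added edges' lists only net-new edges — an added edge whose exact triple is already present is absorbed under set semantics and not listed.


step 1: rule r1; match: 0->13, 1->2, 2->4, 3->11; deleted nodes 13; deleted edges (13,2,has); (13,4,has); (13,11,has); added nodes 18, 19, 20, 21, 22, 23, 24; added edges (21,2,has); (21,18,has); (21,20,has); (22,4,has); (22,18,has); (22,19,has); (23,11,has); (23,19,has); (23,20,has); (24,18,has); (24,19,has); (24,20,has); result: nodes: 2:pt, 4:pt, 8:pt, 9:pt, 11:pt, 12:pt, 15:F, 17:F, 18:pt, 19:pt, 20:pt, 21:F, 22:F, 23:F, 24:F edges: (15,2,has); (15,4,has); (15,12,has); (17,8,has); (17,9,has); (17,9,hask); (17,11,has); (21,2,has); (21,18,has); (21,20,has); (22,4,has); (22,18,has); (22,19,has); (23,11,has); (23,19,has); (23,20,has); (24,18,has); (24,19,has); (24,20,has)
final:
nodes: 2:pt, 4:pt, 8:pt, 9:pt, 11:pt, 12:pt, 15:F, 17:F, 18:pt, 19:pt, 20:pt, 21:F, 22:F, 23:F, 24:F
edges: (15,2,has); (15,4,has); (15,12,has); (17,8,has); (17,9,has); (17,9,hask); (17,11,has); (21,2,has); (21,18,has); (21,20,has); (22,4,has); (22,18,has); (22,19,has); (23,11,has); (23,19,has); (23,20,has); (24,18,has); (24,19,has); (24,20,has)


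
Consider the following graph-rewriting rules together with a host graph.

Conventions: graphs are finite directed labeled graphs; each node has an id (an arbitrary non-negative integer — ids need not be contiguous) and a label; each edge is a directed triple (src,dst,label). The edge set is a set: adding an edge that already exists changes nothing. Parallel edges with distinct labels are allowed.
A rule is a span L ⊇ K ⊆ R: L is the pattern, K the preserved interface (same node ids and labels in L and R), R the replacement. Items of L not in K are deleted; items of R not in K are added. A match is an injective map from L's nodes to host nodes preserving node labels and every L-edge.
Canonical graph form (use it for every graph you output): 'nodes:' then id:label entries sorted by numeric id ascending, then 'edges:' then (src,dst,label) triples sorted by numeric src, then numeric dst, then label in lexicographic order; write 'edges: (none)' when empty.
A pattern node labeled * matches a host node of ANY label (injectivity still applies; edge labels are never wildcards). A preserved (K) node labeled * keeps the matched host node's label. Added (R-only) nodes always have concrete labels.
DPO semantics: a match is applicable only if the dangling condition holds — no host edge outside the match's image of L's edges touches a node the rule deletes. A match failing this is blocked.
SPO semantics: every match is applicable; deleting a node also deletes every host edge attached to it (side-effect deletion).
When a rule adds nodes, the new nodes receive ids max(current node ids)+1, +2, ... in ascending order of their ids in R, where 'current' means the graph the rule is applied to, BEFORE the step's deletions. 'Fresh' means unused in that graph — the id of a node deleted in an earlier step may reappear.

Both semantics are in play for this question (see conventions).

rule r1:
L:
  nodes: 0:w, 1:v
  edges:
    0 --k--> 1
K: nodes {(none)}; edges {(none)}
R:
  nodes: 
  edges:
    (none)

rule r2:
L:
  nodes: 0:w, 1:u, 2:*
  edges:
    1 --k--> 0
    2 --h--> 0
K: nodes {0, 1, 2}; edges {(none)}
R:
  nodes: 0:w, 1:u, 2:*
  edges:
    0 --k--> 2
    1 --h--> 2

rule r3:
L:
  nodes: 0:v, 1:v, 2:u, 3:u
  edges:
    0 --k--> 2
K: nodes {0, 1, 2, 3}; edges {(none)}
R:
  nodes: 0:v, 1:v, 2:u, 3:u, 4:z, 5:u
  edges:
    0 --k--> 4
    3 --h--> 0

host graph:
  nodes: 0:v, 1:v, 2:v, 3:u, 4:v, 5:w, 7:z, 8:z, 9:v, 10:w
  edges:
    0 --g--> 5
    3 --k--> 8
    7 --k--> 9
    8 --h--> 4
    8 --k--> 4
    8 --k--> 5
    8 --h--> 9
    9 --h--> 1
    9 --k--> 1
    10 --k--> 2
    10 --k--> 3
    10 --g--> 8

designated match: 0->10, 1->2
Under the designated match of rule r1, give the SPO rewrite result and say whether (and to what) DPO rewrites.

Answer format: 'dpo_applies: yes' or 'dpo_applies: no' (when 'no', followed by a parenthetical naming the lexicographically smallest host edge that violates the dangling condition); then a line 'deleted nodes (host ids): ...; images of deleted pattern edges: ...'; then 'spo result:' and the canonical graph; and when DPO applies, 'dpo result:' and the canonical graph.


dpo_applies: no
(the rule deletes node 10, which keeps host edge (10,3,k) outside the match image — the dangling condition fails, DPO blocks; SPO proceeds and side-deletes such edges)
deleted nodes (host ids): 2, 10; images of deleted pattern edges: (10,2,k)
spo result:
nodes: 0:v, 1:v, 3:u, 4:v, 5:w, 7:z, 8:z, 9:v
edges: (0,5,g); (3,8,k); (7,9,k); (8,4,h); (8,4,k); (8,5,k); (8,9,h); (9,1,h); (9,1,k)


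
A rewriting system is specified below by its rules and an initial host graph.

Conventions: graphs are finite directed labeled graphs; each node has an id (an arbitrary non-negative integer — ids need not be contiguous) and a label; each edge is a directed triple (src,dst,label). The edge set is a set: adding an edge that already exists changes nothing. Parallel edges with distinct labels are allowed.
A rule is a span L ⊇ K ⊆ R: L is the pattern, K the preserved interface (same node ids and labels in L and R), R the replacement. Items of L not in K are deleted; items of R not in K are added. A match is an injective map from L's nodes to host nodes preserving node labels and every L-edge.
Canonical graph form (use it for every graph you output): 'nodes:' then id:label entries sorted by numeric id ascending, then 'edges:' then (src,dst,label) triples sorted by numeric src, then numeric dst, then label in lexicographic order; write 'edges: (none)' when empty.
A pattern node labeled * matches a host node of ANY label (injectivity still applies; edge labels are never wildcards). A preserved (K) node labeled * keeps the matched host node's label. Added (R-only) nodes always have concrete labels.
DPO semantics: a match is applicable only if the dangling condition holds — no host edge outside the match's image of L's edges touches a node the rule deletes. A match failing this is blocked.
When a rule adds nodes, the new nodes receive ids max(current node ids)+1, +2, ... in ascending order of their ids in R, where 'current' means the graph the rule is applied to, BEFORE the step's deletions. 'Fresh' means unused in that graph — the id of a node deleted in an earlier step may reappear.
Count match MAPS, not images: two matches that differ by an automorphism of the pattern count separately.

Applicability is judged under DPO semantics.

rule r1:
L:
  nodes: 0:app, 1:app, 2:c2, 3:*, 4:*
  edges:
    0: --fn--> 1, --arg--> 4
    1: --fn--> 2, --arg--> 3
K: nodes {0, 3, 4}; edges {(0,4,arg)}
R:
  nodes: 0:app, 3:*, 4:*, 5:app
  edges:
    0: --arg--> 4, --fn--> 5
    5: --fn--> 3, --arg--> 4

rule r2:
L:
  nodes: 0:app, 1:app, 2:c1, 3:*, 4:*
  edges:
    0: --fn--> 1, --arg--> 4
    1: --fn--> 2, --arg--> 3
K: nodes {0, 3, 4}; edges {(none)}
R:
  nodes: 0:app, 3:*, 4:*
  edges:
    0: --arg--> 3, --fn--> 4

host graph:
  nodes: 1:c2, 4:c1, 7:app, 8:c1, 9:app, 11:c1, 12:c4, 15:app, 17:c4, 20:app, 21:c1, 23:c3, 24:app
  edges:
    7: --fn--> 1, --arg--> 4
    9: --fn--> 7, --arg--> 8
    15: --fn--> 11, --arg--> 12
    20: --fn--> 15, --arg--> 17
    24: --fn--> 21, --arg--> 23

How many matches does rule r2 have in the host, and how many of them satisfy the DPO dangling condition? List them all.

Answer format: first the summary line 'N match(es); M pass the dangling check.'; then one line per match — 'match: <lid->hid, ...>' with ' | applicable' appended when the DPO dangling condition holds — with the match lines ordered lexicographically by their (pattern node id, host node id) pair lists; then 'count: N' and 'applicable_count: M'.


1 match(es); 1 pass the dangling check.
match: 0->20, 1->15, 2->11, 3->12, 4->17 | applicable
count: 1
applicable_count: 1


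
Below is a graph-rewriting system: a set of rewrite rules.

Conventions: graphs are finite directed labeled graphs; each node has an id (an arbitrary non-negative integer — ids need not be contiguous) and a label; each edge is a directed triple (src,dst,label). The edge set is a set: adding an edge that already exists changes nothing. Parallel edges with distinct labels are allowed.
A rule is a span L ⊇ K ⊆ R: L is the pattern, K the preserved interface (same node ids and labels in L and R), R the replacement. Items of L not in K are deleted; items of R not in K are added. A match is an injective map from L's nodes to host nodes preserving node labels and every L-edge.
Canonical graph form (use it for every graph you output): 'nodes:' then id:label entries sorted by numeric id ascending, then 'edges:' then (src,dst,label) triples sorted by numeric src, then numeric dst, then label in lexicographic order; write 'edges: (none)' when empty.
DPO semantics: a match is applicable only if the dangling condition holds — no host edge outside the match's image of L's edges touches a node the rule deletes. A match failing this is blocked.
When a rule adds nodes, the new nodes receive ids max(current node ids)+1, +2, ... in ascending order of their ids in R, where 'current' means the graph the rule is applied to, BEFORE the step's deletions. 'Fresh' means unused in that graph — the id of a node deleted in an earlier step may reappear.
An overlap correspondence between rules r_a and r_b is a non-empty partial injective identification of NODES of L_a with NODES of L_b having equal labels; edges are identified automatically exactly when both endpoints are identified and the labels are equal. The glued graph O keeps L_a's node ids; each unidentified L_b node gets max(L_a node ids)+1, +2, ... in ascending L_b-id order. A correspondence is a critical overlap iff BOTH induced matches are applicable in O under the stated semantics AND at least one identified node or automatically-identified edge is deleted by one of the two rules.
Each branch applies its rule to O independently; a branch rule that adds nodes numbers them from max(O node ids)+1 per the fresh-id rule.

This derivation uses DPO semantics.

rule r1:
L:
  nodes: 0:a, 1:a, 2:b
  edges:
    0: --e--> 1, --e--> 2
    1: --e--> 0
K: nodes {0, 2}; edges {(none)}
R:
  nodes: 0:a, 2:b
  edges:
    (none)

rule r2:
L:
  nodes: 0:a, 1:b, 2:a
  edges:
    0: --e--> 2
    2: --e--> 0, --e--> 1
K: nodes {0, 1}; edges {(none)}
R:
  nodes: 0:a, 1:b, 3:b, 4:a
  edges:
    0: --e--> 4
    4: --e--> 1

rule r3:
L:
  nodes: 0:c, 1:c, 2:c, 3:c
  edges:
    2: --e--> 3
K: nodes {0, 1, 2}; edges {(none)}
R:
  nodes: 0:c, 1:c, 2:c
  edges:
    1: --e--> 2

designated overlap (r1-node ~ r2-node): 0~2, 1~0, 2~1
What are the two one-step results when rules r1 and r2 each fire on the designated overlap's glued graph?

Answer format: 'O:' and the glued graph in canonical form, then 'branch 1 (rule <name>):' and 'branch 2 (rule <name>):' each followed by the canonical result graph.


O:
nodes: 0:a, 1:a, 2:b
edges: (0,1,e); (0,2,e); (1,0,e)
branch 1 (rule r1):
nodes: 0:a, 2:b
edges: (none)
branch 2 (rule r2):
nodes: 1:a, 2:b, 3:b, 4:a
edges: (1,4,e); (4,2,e)


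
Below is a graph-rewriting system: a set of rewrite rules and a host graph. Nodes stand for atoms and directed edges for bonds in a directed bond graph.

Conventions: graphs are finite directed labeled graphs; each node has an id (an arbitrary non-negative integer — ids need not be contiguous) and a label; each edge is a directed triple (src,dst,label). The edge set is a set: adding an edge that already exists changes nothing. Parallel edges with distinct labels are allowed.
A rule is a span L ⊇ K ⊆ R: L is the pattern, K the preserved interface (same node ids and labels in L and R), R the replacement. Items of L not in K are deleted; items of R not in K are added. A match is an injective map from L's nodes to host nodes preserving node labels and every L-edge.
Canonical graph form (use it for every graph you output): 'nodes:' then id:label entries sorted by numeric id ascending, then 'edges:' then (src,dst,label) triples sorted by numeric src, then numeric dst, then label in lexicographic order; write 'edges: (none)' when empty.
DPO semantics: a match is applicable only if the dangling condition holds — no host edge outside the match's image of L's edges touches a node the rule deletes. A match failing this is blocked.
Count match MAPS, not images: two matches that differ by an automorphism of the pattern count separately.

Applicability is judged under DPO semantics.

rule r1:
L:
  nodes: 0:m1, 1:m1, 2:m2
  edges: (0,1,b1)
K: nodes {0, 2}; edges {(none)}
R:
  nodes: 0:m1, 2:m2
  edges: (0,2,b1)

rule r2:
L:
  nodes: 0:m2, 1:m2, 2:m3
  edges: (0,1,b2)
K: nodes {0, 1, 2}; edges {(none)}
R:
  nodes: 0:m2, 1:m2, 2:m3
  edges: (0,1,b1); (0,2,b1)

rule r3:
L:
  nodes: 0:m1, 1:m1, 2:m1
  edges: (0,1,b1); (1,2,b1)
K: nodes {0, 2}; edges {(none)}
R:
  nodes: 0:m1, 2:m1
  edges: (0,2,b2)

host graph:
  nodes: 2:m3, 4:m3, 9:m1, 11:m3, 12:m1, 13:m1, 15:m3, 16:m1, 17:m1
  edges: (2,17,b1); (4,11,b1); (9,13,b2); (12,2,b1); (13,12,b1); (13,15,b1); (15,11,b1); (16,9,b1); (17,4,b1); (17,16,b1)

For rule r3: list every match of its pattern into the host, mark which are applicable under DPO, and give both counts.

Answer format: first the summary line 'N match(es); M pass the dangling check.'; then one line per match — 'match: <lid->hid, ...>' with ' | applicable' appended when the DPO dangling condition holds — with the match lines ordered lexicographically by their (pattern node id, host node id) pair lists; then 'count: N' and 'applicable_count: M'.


1 match(es); 1 pass the dangling check.
match: 0->17, 1->16, 2->9 | applicable
count: 1
applicable_count: 1


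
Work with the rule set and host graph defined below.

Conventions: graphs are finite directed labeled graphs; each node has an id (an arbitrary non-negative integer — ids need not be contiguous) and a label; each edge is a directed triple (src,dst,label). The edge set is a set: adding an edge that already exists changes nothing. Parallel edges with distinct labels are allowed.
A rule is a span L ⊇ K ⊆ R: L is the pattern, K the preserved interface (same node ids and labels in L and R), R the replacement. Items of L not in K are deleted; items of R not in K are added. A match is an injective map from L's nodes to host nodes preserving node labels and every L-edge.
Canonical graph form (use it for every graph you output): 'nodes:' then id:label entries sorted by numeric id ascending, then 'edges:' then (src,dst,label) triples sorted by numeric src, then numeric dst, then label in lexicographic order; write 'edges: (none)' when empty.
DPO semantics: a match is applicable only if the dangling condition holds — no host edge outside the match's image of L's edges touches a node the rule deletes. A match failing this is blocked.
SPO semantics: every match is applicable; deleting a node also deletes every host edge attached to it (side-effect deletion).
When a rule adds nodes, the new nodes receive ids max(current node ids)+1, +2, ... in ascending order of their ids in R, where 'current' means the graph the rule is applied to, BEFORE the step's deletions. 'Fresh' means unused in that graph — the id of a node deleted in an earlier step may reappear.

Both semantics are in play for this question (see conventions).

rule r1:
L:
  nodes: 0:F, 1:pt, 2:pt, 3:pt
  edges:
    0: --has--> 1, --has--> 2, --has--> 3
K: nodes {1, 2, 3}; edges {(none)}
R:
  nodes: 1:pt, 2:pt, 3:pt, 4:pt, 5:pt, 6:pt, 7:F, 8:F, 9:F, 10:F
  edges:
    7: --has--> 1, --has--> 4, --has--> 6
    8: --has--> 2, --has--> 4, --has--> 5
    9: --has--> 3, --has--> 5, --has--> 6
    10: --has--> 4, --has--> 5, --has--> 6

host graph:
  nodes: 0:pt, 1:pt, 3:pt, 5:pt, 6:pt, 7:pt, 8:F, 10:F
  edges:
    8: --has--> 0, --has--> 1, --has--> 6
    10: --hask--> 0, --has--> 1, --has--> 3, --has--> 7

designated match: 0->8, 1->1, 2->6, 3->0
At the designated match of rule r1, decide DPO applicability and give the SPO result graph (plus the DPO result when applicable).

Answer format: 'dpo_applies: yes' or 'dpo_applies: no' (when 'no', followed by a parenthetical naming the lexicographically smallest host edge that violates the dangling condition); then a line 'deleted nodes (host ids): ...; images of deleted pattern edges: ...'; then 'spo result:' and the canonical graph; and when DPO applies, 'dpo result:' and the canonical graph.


dpo_applies: yes
deleted nodes (host ids): 8; images of deleted pattern edges: (8,0,has); (8,1,has); (8,6,has)
spo result:
nodes: 0:pt, 1:pt, 3:pt, 5:pt, 6:pt, 7:pt, 10:F, 11:pt, 12:pt, 13:pt, 14:F, 15:F, 16:F, 17:F
edges: (10,0,hask); (10,1,has); (10,3,has); (10,7,has); (14,1,has); (14,11,has); (14,13,has); (15,6,has); (15,11,has); (15,12,has); (16,0,has); (16,12,has); (16,13,has); (17,11,has); (17,12,has); (17,13,has)
dpo result:
nodes: 0:pt, 1:pt, 3:pt, 5:pt, 6:pt, 7:pt, 10:F, 11:pt, 12:pt, 13:pt, 14:F, 15:F, 16:F, 17:F
edges: (10,0,hask); (10,1,has); (10,3,has); (10,7,has); (14,1,has); (14,11,has); (14,13,has); (15,6,has); (15,11,has); (15,12,has); (16,0,has); (16,12,has); (16,13,has); (17,11,has); (17,12,has); (17,13,has)


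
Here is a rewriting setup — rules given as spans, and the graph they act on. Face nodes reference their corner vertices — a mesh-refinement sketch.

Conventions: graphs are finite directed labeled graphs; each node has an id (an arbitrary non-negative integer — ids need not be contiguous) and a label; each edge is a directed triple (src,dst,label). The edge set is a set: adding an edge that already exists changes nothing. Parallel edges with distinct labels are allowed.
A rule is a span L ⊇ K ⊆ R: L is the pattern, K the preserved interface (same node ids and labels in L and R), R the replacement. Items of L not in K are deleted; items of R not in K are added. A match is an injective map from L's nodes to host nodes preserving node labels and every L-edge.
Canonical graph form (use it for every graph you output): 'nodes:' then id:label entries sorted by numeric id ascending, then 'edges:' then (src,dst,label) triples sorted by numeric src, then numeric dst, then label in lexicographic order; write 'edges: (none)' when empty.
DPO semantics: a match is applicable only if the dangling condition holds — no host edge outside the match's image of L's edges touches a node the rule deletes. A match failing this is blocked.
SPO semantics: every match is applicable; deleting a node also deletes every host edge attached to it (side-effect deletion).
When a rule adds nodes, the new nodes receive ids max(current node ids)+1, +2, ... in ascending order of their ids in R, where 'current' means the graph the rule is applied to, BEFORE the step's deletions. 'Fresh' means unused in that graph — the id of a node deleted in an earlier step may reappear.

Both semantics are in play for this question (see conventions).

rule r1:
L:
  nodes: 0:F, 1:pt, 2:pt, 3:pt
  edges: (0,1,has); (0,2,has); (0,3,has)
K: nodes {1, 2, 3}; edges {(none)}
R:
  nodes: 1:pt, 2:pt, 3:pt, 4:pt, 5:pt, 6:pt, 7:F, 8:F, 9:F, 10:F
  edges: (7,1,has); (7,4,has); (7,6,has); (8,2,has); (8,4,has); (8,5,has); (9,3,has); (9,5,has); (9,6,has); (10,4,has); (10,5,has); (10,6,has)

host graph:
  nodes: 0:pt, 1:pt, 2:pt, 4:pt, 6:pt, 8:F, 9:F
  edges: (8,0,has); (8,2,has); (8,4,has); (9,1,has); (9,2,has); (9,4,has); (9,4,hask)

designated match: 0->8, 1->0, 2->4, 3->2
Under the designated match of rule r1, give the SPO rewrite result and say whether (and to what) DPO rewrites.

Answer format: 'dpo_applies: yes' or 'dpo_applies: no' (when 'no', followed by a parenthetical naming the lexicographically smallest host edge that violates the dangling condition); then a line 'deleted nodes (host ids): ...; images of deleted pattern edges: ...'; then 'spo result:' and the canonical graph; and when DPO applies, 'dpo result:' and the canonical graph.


dpo_applies: yes
deleted nodes (host ids): 8; images of deleted pattern edges: (8,0,has); (8,2,has); (8,4,has)
spo result:
nodes: 0:pt, 1:pt, 2:pt, 4:pt, 6:pt, 9:F, 10:pt, 11:pt, 12:pt, 13:F, 14:F, 15:F, 16:F
edges: (9,1,has); (9,2,has); (9,4,has); (9,4,hask); (13,0,has); (13,10,has); (13,12,has); (14,4,has); (14,10,has); (14,11,has); (15,2,has); (15,11,has); (15,12,has); (16,10,has); (16,11,has); (16,12,has)
dpo result:
nodes: 0:pt, 1:pt, 2:pt, 4:pt, 6:pt, 9:F, 10:pt, 11:pt, 12:pt, 13:F, 14:F, 15:F, 16:F
edges: (9,1,has); (9,2,has); (9,4,has); (9,4,hask); (13,0,has); (13,10,has); (13,12,has); (14,4,has); (14,10,has); (14,11,has); (15,2,has); (15,11,has); (15,12,has); (16,10,has); (16,11,has); (16,12,has)


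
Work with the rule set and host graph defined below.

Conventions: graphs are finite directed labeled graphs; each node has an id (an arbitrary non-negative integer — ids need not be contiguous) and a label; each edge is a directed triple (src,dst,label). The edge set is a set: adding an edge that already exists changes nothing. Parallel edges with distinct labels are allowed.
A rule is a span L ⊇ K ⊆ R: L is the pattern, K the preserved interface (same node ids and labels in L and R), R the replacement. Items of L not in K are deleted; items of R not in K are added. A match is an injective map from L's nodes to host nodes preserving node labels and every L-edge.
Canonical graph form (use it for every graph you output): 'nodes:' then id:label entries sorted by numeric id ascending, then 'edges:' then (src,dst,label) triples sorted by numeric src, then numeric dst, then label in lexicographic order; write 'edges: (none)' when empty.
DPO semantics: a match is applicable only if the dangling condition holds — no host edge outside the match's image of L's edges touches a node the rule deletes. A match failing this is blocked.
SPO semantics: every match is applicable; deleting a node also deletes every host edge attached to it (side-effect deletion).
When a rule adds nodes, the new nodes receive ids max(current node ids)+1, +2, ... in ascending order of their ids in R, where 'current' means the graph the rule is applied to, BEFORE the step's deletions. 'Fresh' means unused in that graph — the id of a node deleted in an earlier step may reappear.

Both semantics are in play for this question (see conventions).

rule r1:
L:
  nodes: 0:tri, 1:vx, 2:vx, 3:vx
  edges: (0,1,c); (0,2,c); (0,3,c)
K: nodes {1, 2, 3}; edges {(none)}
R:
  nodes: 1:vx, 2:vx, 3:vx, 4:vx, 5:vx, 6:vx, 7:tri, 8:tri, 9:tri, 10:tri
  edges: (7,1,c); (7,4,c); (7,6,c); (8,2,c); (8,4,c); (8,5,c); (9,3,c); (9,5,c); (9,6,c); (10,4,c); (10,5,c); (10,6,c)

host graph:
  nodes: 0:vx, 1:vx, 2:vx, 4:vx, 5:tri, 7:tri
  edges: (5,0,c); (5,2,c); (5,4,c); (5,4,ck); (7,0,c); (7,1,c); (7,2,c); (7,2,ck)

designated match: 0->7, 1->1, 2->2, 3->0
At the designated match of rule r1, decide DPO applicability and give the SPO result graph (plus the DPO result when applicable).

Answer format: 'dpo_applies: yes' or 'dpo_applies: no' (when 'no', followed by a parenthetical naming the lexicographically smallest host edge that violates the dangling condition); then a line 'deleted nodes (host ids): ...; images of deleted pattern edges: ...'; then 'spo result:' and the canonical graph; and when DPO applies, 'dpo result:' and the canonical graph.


dpo_applies: no
(the rule deletes node 7, which keeps host edge (7,2,ck) outside the match image — the dangling condition fails, DPO blocks; SPO proceeds and side-deletes such edges)
deleted nodes (host ids): 7; images of deleted pattern edges: (7,0,c); (7,1,c); (7,2,c)
spo result:
nodes: 0:vx, 1:vx, 2:vx, 4:vx, 5:tri, 8:vx, 9:vx, 10:vx, 11:tri, 12:tri, 13:tri, 14:tri
edges: (5,0,c); (5,2,c); (5,4,c); (5,4,ck); (11,1,c); (11,8,c); (11,10,c); (12,2,c); (12,8,c); (12,9,c); (13,0,c); (13,9,c); (13,10,c); (14,8,c); (14,9,c); (14,10,c)
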